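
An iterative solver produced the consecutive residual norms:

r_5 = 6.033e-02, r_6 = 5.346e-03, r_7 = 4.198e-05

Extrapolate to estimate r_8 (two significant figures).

First estimate the order: p ≈ ln(r_7/r_6) / ln(r_6/r_5) = ln(4.198e-05/5.346e-03)/ln(5.346e-03/6.033e-02) = ln(0.0078526)/ln(0.0886126) ≈ 2.0000.
Then r_8 ≈ r_7·(r_7/r_6)^p = 4.198e-05·(0.0078526)^2.0000 = 4.198e-05·6.16633e-05 ≈ 2.589e-09.

2.6e-9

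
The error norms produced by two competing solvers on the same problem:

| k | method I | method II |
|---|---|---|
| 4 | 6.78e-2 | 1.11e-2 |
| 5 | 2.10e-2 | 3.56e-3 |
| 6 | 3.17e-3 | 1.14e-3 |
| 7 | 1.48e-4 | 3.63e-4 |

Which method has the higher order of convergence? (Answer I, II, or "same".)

I

Method I: p ≈ ln(1.48e-4/3.17e-3)/ln(3.17e-3/2.10e-2) ≈ 1.62.
Method II: p ≈ ln(3.63e-4/1.14e-3)/ln(1.14e-3/3.56e-3) ≈ 1.00.
Method I has the higher order (≈1.6 vs ≈1.0).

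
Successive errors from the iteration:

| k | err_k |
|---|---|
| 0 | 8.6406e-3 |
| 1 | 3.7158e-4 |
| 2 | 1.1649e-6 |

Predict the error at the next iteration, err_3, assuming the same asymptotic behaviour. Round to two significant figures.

3.0e-11

First estimate the order: p ≈ ln(err_2/err_1) / ln(err_1/err_0) = ln(1.1649e-6/3.7158e-4)/ln(3.7158e-4/8.6406e-3) = ln(0.00313499)/ln(0.043004) ≈ 1.8323.
Then err_3 ≈ err_2·(err_2/err_1)^p = 1.1649e-6·(0.00313499)^1.8323 = 1.1649e-6·2.58436e-05 ≈ 3.011e-11.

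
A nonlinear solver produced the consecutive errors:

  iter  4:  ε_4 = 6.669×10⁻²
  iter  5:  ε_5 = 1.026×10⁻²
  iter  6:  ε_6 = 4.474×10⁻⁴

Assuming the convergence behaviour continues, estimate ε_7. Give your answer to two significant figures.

2.4e-6

First estimate the order: p ≈ ln(ε_6/ε_5) / ln(ε_5/ε_4) = ln(4.474×10⁻⁴/1.026×10⁻²)/ln(1.026×10⁻²/6.669×10⁻²) = ln(0.0436062)/ln(0.153846) ≈ 1.6735.
Then ε_7 ≈ ε_6·(ε_6/ε_5)^p = 4.474×10⁻⁴·(0.0436062)^1.6735 = 4.474×10⁻⁴·0.00528791 ≈ 2.366e-06.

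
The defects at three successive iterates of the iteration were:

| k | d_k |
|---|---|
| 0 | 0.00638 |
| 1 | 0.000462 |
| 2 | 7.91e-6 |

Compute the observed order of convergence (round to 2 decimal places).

p ≈ ln(d_2/d_1) / ln(d_1/d_0)
  = ln(7.91e-6/0.000462) / ln(0.000462/0.00638)
  = ln(0.0171212) / ln(0.0724138)
  = -4.06744 / -2.62536 ≈ 1.54929

1.55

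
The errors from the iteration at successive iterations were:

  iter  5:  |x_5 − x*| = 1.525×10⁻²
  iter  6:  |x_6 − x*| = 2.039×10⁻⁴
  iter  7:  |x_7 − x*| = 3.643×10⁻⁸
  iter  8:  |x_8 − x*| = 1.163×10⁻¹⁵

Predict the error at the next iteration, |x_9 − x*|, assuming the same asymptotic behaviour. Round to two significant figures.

First estimate the order: p ≈ ln(|x_8 − x*|/|x_7 − x*|) / ln(|x_7 − x*|/|x_6 − x*|) = ln(1.163×10⁻¹⁵/3.643×10⁻⁸)/ln(3.643×10⁻⁸/2.039×10⁻⁴) = ln(3.19242e-08)/ln(0.000178666) ≈ 2.0000.
Then |x_9 − x*| ≈ |x_8 − x*|·(|x_8 − x*|/|x_7 − x*|)^p = 1.163×10⁻¹⁵·(3.19242e-08)^2.0000 = 1.163×10⁻¹⁵·1.01915e-15 ≈ 1.185e-30.

1.2e-30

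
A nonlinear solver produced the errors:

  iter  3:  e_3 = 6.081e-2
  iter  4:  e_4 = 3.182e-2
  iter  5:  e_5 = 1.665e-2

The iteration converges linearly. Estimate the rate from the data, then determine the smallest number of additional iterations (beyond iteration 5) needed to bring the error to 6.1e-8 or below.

Rate ρ ≈ e_5/e_4 = 1.665e-2/3.182e-2 = 0.5233.
After j more steps, e_{5+j} ≈ 1.665e-2·ρ^j; need ρ^j ≤ 6.1e-8/1.665e-2 = 3.66366e-06.
j ≥ ln(3.66366e-06)/ln(0.5233) = -12.5170/-0.64760 = 19.328.
So 20 more iterations are needed.

20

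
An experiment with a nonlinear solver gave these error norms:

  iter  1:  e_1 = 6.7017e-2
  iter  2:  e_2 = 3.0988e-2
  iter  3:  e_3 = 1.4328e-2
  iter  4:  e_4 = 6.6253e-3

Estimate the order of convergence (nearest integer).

1

Consecutive ratios: e_4/e_3 = 6.6253e-3/1.4328e-2 = 0.462402, e_3/e_2 = 1.4328e-2/3.0988e-2 = 0.462373.
p ≈ ln(0.462402)/ln(0.462373) = -0.7713/-0.7714 ≈ 1.00.
So the convergence is linear (order 1).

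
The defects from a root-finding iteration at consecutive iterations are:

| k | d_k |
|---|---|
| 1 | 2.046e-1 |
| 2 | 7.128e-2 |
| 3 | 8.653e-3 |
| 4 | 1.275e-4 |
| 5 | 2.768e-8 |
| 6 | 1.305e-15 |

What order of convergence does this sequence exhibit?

2

Consecutive ratios: d_6/d_5 = 1.305e-15/2.768e-8 = 4.7146e-08, d_5/d_4 = 2.768e-8/1.275e-4 = 0.000217098.
p ≈ ln(4.7146e-08)/ln(0.000217098) = -16.8700/-8.4352 ≈ 2.00.
So the convergence is quadratic (order 2).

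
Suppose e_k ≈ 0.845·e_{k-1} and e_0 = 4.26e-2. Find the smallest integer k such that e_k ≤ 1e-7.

77

After k steps, e_k ≈ 4.26e-2·0.845^k.
Need 0.845^k ≤ 1e-7/4.26e-2 = 2.34742e-06.
k ≥ ln(2.34742e-06)/ln(0.845) = -12.9622/-0.16842 = 76.964.
Smallest integer k = 77.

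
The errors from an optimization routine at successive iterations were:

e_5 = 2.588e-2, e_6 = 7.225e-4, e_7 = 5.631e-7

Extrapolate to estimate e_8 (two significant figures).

First estimate the order: p ≈ ln(e_7/e_6) / ln(e_6/e_5) = ln(5.631e-7/7.225e-4)/ln(7.225e-4/2.588e-2) = ln(0.000779377)/ln(0.0279173) ≈ 2.0000.
Then e_8 ≈ e_7·(e_7/e_6)^p = 5.631e-7·(0.000779377)^2.0000 = 5.631e-7·6.07429e-07 ≈ 3.42e-13.

3.4e-13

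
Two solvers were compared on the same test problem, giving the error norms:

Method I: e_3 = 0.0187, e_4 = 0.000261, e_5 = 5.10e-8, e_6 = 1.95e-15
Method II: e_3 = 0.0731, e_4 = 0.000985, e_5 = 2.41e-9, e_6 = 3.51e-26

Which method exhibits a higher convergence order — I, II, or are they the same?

Method I: p ≈ ln(1.95e-15/5.10e-8)/ln(5.10e-8/0.000261) ≈ 2.00.
Method II: p ≈ ln(3.51e-26/2.41e-9)/ln(2.41e-9/0.000985) ≈ 3.00.
Method II has the higher order (≈3.0 vs ≈2.0).

II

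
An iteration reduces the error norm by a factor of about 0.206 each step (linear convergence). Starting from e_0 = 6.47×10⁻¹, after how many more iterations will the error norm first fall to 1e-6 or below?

9

After k steps, e_k ≈ 6.47×10⁻¹·0.206^k.
Need 0.206^k ≤ 1e-6/6.47×10⁻¹ = 1.5456e-06.
k ≥ ln(1.5456e-06)/ln(0.206) = -13.3801/-1.57988 = 8.469.
Smallest integer k = 9.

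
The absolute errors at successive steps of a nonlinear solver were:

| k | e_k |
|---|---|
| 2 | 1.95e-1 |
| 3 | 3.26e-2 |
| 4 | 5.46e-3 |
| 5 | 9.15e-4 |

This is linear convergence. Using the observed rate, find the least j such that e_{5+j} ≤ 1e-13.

Rate ρ ≈ e_5/e_4 = 9.15e-4/5.46e-3 = 0.1676.
After j more steps, e_{5+j} ≈ 9.15e-4·ρ^j; need ρ^j ≤ 1e-13/9.15e-4 = 1.0929e-10.
j ≥ ln(1.0929e-10)/ln(0.1676) = -22.9370/-1.78618 = 12.841.
So 13 more iterations are needed.

13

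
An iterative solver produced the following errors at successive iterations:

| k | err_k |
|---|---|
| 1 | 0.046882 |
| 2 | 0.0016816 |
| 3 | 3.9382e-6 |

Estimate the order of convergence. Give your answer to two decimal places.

p ≈ ln(err_3/err_2) / ln(err_2/err_1)
  = ln(3.9382e-6/0.0016816) / ln(0.0016816/0.046882)
  = ln(0.00234194) / ln(0.0358688)
  = -6.05678 / -3.32789 ≈ 1.82001

1.82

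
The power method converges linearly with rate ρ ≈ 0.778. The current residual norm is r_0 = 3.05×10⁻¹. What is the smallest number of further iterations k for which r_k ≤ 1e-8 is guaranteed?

69

After k steps, r_k ≈ 3.05×10⁻¹·0.778^k.
Need 0.778^k ≤ 1e-8/3.05×10⁻¹ = 3.27869e-08.
k ≥ ln(3.27869e-08)/ln(0.778) = -17.2332/-0.25103 = 68.650.
Smallest integer k = 69.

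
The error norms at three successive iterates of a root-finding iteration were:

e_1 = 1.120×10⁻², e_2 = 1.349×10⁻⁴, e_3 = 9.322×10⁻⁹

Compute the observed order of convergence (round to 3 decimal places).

p ≈ ln(e_3/e_2) / ln(e_2/e_1)
  = ln(9.322×10⁻⁹/1.349×10⁻⁴) / ln(1.349×10⁻⁴/1.120×10⁻²)
  = ln(6.9103e-05) / ln(0.0120446)
  = -9.579912 / -4.419139 ≈ 2.167823

2.168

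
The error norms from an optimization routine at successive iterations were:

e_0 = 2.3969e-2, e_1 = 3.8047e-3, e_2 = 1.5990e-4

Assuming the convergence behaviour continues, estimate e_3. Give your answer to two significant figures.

6.8e-7

First estimate the order: p ≈ ln(e_2/e_1) / ln(e_1/e_0) = ln(1.5990e-4/3.8047e-3)/ln(3.8047e-3/2.3969e-2) = ln(0.042027)/ln(0.158734) ≈ 1.7220.
Then e_3 ≈ e_2·(e_2/e_1)^p = 1.5990e-4·(0.042027)^1.7220 = 1.5990e-4·0.00426301 ≈ 6.817e-07.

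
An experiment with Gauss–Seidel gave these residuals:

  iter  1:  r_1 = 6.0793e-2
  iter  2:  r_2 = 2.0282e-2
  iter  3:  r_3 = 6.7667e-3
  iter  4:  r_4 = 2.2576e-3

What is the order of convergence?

1

Consecutive ratios: r_4/r_3 = 2.2576e-3/6.7667e-3 = 0.333634, r_3/r_2 = 6.7667e-3/2.0282e-2 = 0.333631.
p ≈ ln(0.333634)/ln(0.333631) = -1.0977/-1.0977 ≈ 1.00.
So the convergence is linear (order 1).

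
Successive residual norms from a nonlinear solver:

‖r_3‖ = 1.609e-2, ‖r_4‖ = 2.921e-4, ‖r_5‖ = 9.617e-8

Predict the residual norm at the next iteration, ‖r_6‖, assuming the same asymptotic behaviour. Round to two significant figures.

First estimate the order: p ≈ ln(‖r_5‖/‖r_4‖) / ln(‖r_4‖/‖r_3‖) = ln(9.617e-8/2.921e-4)/ln(2.921e-4/1.609e-2) = ln(0.000329237)/ln(0.0181541) ≈ 2.0003.
Then ‖r_6‖ ≈ ‖r_5‖·(‖r_5‖/‖r_4‖)^p = 9.617e-8·(0.000329237)^2.0003 = 9.617e-8·1.08137e-07 ≈ 1.04e-14.

1.0e-14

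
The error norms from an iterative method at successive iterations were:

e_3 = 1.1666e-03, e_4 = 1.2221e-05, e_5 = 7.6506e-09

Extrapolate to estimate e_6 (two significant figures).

First estimate the order: p ≈ ln(e_5/e_4) / ln(e_4/e_3) = ln(7.6506e-09/1.2221e-05)/ln(1.2221e-05/1.1666e-03) = ln(0.000626021)/ln(0.0104757) ≈ 1.6180.
Then e_6 ≈ e_5·(e_5/e_4)^p = 7.6506e-09·(0.000626021)^1.6180 = 7.6506e-09·6.55965e-06 ≈ 5.019e-14.

5.0e-14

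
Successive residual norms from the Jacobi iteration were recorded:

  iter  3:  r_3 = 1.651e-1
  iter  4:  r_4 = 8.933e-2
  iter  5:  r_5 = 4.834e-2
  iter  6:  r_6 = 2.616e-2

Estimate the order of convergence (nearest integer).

1

Consecutive ratios: r_6/r_5 = 2.616e-2/4.834e-2 = 0.541167, r_5/r_4 = 4.834e-2/8.933e-2 = 0.54114.
p ≈ ln(0.541167)/ln(0.54114) = -0.6140/-0.6141 ≈ 1.00.
So the convergence is linear (order 1).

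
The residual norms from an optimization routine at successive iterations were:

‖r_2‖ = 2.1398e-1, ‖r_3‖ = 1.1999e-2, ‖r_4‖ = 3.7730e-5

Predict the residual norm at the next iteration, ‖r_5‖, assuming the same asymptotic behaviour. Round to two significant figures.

First estimate the order: p ≈ ln(‖r_4‖/‖r_3‖) / ln(‖r_3‖/‖r_2‖) = ln(3.7730e-5/1.1999e-2)/ln(1.1999e-2/2.1398e-1) = ln(0.00314443)/ln(0.0560753) ≈ 2.0000.
Then ‖r_5‖ ≈ ‖r_4‖·(‖r_4‖/‖r_3‖)^p = 3.7730e-5·(0.00314443)^2.0000 = 3.7730e-5·9.88744e-06 ≈ 3.731e-10.

3.7e-10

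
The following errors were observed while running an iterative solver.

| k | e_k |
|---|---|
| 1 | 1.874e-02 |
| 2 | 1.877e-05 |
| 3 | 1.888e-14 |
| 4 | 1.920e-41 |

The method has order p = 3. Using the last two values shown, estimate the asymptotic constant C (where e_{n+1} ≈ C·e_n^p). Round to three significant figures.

2.85

C ≈ e_4 / e_3^3
  = 1.920e-41 / (1.888e-14)^3
  = 1.920e-41 / 6.72986e-42 ≈ 2.853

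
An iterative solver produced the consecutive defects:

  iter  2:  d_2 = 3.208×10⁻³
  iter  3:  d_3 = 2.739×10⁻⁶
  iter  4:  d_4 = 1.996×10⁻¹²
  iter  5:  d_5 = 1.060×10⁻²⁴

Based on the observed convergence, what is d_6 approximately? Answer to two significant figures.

First estimate the order: p ≈ ln(d_5/d_4) / ln(d_4/d_3) = ln(1.060×10⁻²⁴/1.996×10⁻¹²)/ln(1.996×10⁻¹²/2.739×10⁻⁶) = ln(5.31062e-13)/ln(7.28733e-07) ≈ 2.0000.
Then d_6 ≈ d_5·(d_5/d_4)^p = 1.060×10⁻²⁴·(5.31062e-13)^2.0000 = 1.060×10⁻²⁴·2.82027e-25 ≈ 2.989e-49.

3.0e-49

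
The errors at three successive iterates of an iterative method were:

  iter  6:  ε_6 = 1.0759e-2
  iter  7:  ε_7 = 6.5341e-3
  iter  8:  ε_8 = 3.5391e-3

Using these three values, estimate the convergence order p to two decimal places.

p ≈ ln(ε_8/ε_7) / ln(ε_7/ε_6)
  = ln(3.5391e-3/6.5341e-3) / ln(6.5341e-3/1.0759e-2)
  = ln(0.541635) / ln(0.607315)
  = -0.61316 / -0.49871 ≈ 1.22949

1.23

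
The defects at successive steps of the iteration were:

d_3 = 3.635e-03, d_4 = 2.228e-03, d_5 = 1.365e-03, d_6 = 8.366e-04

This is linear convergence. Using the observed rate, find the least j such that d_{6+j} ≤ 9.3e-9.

24

Rate ρ ≈ d_6/d_5 = 8.366e-04/1.365e-03 = 0.6129.
After j more steps, d_{6+j} ≈ 8.366e-04·ρ^j; need ρ^j ≤ 9.3e-9/8.366e-04 = 1.11164e-05.
j ≥ ln(1.11164e-05)/ln(0.6129) = -11.4071/-0.48955 = 23.301.
So 24 more iterations are needed.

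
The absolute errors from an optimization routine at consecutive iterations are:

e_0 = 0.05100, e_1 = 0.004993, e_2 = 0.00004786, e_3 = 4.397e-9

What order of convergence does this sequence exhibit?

2

Consecutive ratios: e_3/e_2 = 4.397e-9/0.00004786 = 9.18721e-05, e_2/e_1 = 0.00004786/0.004993 = 0.00958542.
p ≈ ln(9.18721e-05)/ln(0.00958542) = -9.2951/-4.6475 ≈ 2.00.
So the convergence is quadratic (order 2).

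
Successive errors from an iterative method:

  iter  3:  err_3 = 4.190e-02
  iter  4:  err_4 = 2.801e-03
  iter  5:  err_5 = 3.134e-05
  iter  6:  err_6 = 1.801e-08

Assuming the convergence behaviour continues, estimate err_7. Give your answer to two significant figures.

7.5e-14

First estimate the order: p ≈ ln(err_6/err_5) / ln(err_5/err_4) = ln(1.801e-08/3.134e-05)/ln(3.134e-05/2.801e-03) = ln(0.000574665)/ln(0.0111889) ≈ 1.6608.
Then err_7 ≈ err_6·(err_6/err_5)^p = 1.801e-08·(0.000574665)^1.6608 = 1.801e-08·4.14988e-06 ≈ 7.474e-14.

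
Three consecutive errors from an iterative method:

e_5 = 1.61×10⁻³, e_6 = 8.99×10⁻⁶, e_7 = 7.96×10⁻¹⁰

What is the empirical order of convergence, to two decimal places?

p ≈ ln(e_7/e_6) / ln(e_6/e_5)
  = ln(7.96×10⁻¹⁰/8.99×10⁻⁶) / ln(8.99×10⁻⁶/1.61×10⁻³)
  = ln(8.85428e-05) / ln(0.00558385)
  = -9.33202 / -5.18788 ≈ 1.79881

1.80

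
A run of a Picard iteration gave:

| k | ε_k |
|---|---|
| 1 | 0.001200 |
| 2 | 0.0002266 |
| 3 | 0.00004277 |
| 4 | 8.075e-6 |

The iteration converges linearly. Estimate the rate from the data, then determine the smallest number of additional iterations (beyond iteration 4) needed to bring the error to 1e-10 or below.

7

Rate ρ ≈ ε_4/ε_3 = 8.075e-6/0.00004277 = 0.1888.
After j more steps, ε_{4+j} ≈ 8.075e-6·ρ^j; need ρ^j ≤ 1e-10/8.075e-6 = 1.23839e-05.
j ≥ ln(1.23839e-05)/ln(0.1888) = -11.2991/-1.66707 = 6.778.
So 7 more iterations are needed.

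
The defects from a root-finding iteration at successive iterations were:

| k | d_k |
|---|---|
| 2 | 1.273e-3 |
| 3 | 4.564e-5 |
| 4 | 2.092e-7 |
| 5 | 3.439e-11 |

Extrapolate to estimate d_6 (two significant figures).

2.6e-17

First estimate the order: p ≈ ln(d_5/d_4) / ln(d_4/d_3) = ln(3.439e-11/2.092e-7)/ln(2.092e-7/4.564e-5) = ln(0.000164388)/ln(0.0045837) ≈ 1.6180.
Then d_6 ≈ d_5·(d_5/d_4)^p = 3.439e-11·(0.000164388)^1.6180 = 3.439e-11·7.53838e-07 ≈ 2.592e-17.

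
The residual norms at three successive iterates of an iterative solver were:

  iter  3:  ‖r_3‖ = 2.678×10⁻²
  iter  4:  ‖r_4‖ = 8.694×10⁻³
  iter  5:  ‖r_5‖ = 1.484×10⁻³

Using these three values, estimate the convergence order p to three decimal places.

p ≈ ln(‖r_5‖/‖r_4‖) / ln(‖r_4‖/‖r_3‖)
  = ln(1.484×10⁻³/8.694×10⁻³) / ln(8.694×10⁻³/2.678×10⁻²)
  = ln(0.170692) / ln(0.324645)
  = -1.767895 / -1.125023 ≈ 1.571430

1.571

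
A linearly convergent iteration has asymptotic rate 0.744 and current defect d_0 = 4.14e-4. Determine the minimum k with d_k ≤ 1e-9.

After k steps, d_k ≈ 4.14e-4·0.744^k.
Need 0.744^k ≤ 1e-9/4.14e-4 = 2.41546e-06.
k ≥ ln(2.41546e-06)/ln(0.744) = -12.9336/-0.29571 = 43.737.
Smallest integer k = 44.

44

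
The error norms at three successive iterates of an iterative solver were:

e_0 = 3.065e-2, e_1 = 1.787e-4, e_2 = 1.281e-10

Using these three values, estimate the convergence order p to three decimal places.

p ≈ ln(e_2/e_1) / ln(e_1/e_0)
  = ln(1.281e-10/1.787e-4) / ln(1.787e-4/3.065e-2)
  = ln(7.16844e-07) / ln(0.00583034)
  = -14.148408 / -5.144680 ≈ 2.750105

2.750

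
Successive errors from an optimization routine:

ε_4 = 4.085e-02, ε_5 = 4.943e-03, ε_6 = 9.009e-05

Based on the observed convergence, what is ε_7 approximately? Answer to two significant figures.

4.5e-8

First estimate the order: p ≈ ln(ε_6/ε_5) / ln(ε_5/ε_4) = ln(9.009e-05/4.943e-03)/ln(4.943e-03/4.085e-02) = ln(0.0182258)/ln(0.121004) ≈ 1.8963.
Then ε_7 ≈ ε_6·(ε_6/ε_5)^p = 9.009e-05·(0.0182258)^1.8963 = 9.009e-05·0.000503199 ≈ 4.533e-08.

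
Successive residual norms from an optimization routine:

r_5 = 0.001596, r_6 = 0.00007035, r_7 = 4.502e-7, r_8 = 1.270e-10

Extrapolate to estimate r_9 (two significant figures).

First estimate the order: p ≈ ln(r_8/r_7) / ln(r_7/r_6) = ln(1.270e-10/4.502e-7)/ln(4.502e-7/0.00007035) = ln(0.000282097)/ln(0.00639943) ≈ 1.6180.
Then r_9 ≈ r_8·(r_8/r_7)^p = 1.270e-10·(0.000282097)^1.6180 = 1.270e-10·1.80611e-06 ≈ 2.294e-16.

2.3e-16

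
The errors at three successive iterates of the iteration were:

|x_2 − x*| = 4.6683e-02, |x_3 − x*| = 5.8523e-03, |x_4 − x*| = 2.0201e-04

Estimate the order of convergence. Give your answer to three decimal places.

p ≈ ln(|x_4 − x*|/|x_3 − x*|) / ln(|x_3 − x*|/|x_2 − x*|)
  = ln(2.0201e-04/5.8523e-03) / ln(5.8523e-03/4.6683e-02)
  = ln(0.0345181) / ln(0.125363)
  = -3.366271 / -2.076542 ≈ 1.621095

1.621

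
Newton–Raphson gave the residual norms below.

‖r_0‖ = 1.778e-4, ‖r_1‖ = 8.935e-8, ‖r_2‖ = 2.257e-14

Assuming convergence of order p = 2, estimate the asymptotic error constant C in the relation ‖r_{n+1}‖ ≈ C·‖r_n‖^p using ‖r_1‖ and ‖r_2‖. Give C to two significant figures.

C ≈ ‖r_2‖ / ‖r_1‖^2
  = 2.257e-14 / (8.935e-8)^2
  = 2.257e-14 / 7.98342e-15 ≈ 2.8271

2.8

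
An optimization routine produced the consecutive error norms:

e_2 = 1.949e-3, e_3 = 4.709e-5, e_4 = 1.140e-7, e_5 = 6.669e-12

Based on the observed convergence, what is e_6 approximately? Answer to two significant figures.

First estimate the order: p ≈ ln(e_5/e_4) / ln(e_4/e_3) = ln(6.669e-12/1.140e-7)/ln(1.140e-7/4.709e-5) = ln(5.85e-05)/ln(0.0024209) ≈ 1.6180.
Then e_6 ≈ e_5·(e_5/e_4)^p = 6.669e-12·(5.85e-05)^1.6180 = 6.669e-12·1.41664e-07 ≈ 9.448e-19.

9.4e-19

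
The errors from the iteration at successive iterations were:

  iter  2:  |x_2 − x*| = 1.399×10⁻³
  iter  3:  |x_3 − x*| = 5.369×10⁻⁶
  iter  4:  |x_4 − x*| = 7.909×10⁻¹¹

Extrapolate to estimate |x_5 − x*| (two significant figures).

First estimate the order: p ≈ ln(|x_4 − x*|/|x_3 − x*|) / ln(|x_3 − x*|/|x_2 − x*|) = ln(7.909×10⁻¹¹/5.369×10⁻⁶)/ln(5.369×10⁻⁶/1.399×10⁻³) = ln(1.47309e-05)/ln(0.00383774) ≈ 2.0000.
Then |x_5 − x*| ≈ |x_4 − x*|·(|x_4 − x*|/|x_3 − x*|)^p = 7.909×10⁻¹¹·(1.47309e-05)^2.0000 = 7.909×10⁻¹¹·2.16999e-10 ≈ 1.716e-20.

1.7e-20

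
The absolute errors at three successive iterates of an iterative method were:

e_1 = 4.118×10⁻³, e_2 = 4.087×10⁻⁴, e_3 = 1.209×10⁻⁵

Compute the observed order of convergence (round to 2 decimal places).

1.52

p ≈ ln(e_3/e_2) / ln(e_2/e_1)
  = ln(1.209×10⁻⁵/4.087×10⁻⁴) / ln(4.087×10⁻⁴/4.118×10⁻³)
  = ln(0.0295816) / ln(0.0992472)
  = -3.52060 / -2.31014 ≈ 1.52398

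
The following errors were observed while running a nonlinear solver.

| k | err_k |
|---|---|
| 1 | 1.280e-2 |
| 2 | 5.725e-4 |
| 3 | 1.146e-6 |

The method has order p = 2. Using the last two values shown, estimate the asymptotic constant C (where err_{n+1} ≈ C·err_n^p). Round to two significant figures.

C ≈ err_3 / err_2^2
  = 1.146e-6 / (5.725e-4)^2
  = 1.146e-6 / 3.27756e-07 ≈ 3.4965

3.5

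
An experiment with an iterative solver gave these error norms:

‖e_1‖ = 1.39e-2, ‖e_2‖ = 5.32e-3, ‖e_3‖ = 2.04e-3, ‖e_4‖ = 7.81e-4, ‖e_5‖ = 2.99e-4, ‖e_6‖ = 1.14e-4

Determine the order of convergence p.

Consecutive ratios: ‖e_6‖/‖e_5‖ = 1.14e-4/2.99e-4 = 0.381271, ‖e_5‖/‖e_4‖ = 2.99e-4/7.81e-4 = 0.382843.
p ≈ ln(0.381271)/ln(0.382843) = -0.9642/-0.9601 ≈ 1.00.
So the convergence is linear (order 1).

1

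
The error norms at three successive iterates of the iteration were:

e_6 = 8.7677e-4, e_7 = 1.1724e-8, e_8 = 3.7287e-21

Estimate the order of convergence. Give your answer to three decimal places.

p ≈ ln(e_8/e_7) / ln(e_7/e_6)
  = ln(3.7287e-21/1.1724e-8) / ln(1.1724e-8/8.7677e-4)
  = ln(3.1804e-13) / ln(1.33718e-05)
  = -28.776599 / -11.222363 ≈ 2.564219

2.564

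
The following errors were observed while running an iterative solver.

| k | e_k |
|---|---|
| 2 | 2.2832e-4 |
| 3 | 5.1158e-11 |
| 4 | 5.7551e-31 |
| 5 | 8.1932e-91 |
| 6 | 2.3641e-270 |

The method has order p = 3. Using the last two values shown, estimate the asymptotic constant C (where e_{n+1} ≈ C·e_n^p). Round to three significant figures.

4.30

C ≈ e_6 / e_5^3
  = 2.3641e-270 / (8.1932e-91)^3
  = 2.3641e-270 / 5.49997e-271 ≈ 4.2984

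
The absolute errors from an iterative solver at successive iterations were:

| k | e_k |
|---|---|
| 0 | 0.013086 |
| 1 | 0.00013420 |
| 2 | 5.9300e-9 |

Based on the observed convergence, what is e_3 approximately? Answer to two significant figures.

First estimate the order: p ≈ ln(e_2/e_1) / ln(e_1/e_0) = ln(5.9300e-9/0.00013420)/ln(0.00013420/0.013086) = ln(4.41878e-05)/ln(0.0102552) ≈ 2.1893.
Then e_3 ≈ e_2·(e_2/e_1)^p = 5.9300e-9·(4.41878e-05)^2.1893 = 5.9300e-9·2.92591e-10 ≈ 1.735e-18.

1.7e-18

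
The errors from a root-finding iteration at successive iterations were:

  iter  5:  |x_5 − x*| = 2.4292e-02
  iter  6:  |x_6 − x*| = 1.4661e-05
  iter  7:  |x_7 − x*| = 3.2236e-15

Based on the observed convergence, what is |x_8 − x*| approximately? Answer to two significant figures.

First estimate the order: p ≈ ln(|x_7 − x*|/|x_6 − x*|) / ln(|x_6 − x*|/|x_5 − x*|) = ln(3.2236e-15/1.4661e-05)/ln(1.4661e-05/2.4292e-02) = ln(2.19876e-10)/ln(0.000603532) ≈ 3.0000.
Then |x_8 − x*| ≈ |x_7 − x*|·(|x_7 − x*|/|x_6 − x*|)^p = 3.2236e-15·(2.19876e-10)^3.0000 = 3.2236e-15·1.063e-29 ≈ 3.427e-44.

3.4e-44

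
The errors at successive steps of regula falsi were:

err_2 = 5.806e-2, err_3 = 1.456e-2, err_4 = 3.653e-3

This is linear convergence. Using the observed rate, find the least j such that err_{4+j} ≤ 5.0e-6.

5

Rate ρ ≈ err_4/err_3 = 3.653e-3/1.456e-2 = 0.2509.
After j more steps, err_{4+j} ≈ 3.653e-3·ρ^j; need ρ^j ≤ 5.0e-6/3.653e-3 = 0.00136874.
j ≥ ln(0.00136874)/ln(0.2509) = -6.5939/-1.38270 = 4.769.
So 5 more iterations are needed.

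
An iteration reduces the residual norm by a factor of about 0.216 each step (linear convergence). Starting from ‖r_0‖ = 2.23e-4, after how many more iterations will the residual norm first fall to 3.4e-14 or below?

After k steps, ‖r_k‖ ≈ 2.23e-4·0.216^k.
Need 0.216^k ≤ 3.4e-14/2.23e-4 = 1.52466e-10.
k ≥ ln(1.52466e-10)/ln(0.216) = -22.6041/-1.53248 = 14.750.
Smallest integer k = 15.

15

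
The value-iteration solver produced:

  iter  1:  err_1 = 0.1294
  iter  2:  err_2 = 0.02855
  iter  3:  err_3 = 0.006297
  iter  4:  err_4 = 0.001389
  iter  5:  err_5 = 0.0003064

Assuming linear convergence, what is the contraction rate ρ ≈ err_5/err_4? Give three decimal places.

ρ ≈ err_5/err_4 = 0.0003064/0.001389 = 0.22059

0.221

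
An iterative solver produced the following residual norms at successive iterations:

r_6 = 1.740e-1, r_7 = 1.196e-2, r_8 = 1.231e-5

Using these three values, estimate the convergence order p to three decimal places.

p ≈ ln(r_8/r_7) / ln(r_7/r_6)
  = ln(1.231e-5/1.196e-2) / ln(1.196e-2/1.740e-1)
  = ln(0.00102926) / ln(0.0687356)
  = -6.878915 / -2.677488 ≈ 2.569167

2.569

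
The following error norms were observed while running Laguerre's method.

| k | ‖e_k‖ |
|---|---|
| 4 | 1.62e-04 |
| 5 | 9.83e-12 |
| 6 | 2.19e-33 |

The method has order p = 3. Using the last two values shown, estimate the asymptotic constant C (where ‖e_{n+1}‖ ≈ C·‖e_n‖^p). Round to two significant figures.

C ≈ ‖e_6‖ / ‖e_5‖^3
  = 2.19e-33 / (9.83e-12)^3
  = 2.19e-33 / 9.49862e-34 ≈ 2.3056

2.3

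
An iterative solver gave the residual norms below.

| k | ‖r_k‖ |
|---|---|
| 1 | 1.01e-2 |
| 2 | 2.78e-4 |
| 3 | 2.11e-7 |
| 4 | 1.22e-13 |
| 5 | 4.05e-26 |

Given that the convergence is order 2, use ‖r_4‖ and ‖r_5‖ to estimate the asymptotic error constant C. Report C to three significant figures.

C ≈ ‖r_5‖ / ‖r_4‖^2
  = 4.05e-26 / (1.22e-13)^2
  = 4.05e-26 / 1.4884e-26 ≈ 2.721

2.72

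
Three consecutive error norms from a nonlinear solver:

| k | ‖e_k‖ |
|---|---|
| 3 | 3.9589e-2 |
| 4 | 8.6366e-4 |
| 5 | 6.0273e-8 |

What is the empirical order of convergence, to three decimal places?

p ≈ ln(‖e_5‖/‖e_4‖) / ln(‖e_4‖/‖e_3‖)
  = ln(6.0273e-8/8.6366e-4) / ln(8.6366e-4/3.9589e-2)
  = ln(6.97879e-05) / ln(0.0218157)
  = -9.570050 / -3.825125 ≈ 2.501892

2.502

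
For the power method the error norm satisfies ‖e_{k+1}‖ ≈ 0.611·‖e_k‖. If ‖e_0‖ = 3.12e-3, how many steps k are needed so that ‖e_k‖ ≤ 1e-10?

36

After k steps, ‖e_k‖ ≈ 3.12e-3·0.611^k.
Need 0.611^k ≤ 1e-10/3.12e-3 = 3.20513e-08.
k ≥ ln(3.20513e-08)/ln(0.611) = -17.2559/-0.49266 = 35.026.
Smallest integer k = 36.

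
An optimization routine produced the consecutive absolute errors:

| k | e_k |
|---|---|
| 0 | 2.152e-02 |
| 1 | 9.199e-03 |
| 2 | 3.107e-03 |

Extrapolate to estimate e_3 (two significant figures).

7.8e-4

First estimate the order: p ≈ ln(e_2/e_1) / ln(e_1/e_0) = ln(3.107e-03/9.199e-03)/ln(9.199e-03/2.152e-02) = ln(0.337754)/ln(0.427463) ≈ 1.2772.
Then e_3 ≈ e_2·(e_2/e_1)^p = 3.107e-03·(0.337754)^1.2772 = 3.107e-03·0.249993 ≈ 0.0007767.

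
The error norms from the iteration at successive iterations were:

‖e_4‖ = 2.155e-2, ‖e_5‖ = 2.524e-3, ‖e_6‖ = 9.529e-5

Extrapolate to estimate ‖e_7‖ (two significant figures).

6.4e-7

First estimate the order: p ≈ ln(‖e_6‖/‖e_5‖) / ln(‖e_5‖/‖e_4‖) = ln(9.529e-5/2.524e-3)/ln(2.524e-3/2.155e-2) = ln(0.0377536)/ln(0.117123) ≈ 1.5279.
Then ‖e_7‖ ≈ ‖e_6‖·(‖e_6‖/‖e_5‖)^p = 9.529e-5·(0.0377536)^1.5279 = 9.529e-5·0.00669476 ≈ 6.379e-07.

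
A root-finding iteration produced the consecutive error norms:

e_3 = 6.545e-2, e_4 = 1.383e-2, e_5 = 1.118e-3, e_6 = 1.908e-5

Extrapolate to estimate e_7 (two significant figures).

2.6e-8

First estimate the order: p ≈ ln(e_6/e_5) / ln(e_5/e_4) = ln(1.908e-5/1.118e-3)/ln(1.118e-3/1.383e-2) = ln(0.0170662)/ln(0.0808388) ≈ 1.6184.
Then e_7 ≈ e_6·(e_6/e_5)^p = 1.908e-5·(0.0170662)^1.6184 = 1.908e-5·0.00137686 ≈ 2.627e-08.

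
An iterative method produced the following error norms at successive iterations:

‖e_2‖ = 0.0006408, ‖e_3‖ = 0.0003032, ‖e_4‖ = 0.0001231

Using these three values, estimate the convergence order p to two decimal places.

p ≈ ln(‖e_4‖/‖e_3‖) / ln(‖e_3‖/‖e_2‖)
  = ln(0.0001231/0.0003032) / ln(0.0003032/0.0006408)
  = ln(0.406003) / ln(0.473159)
  = -0.90139 / -0.74832 ≈ 1.20455

1.20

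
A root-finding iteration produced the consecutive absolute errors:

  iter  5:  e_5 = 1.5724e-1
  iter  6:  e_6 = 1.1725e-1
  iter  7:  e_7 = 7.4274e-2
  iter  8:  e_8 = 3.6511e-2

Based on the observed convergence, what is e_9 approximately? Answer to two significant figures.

1.2e-2

First estimate the order: p ≈ ln(e_8/e_7) / ln(e_7/e_6) = ln(3.6511e-2/7.4274e-2)/ln(7.4274e-2/1.1725e-1) = ln(0.491572)/ln(0.633467) ≈ 1.5555.
Then e_9 ≈ e_8·(e_8/e_7)^p = 3.6511e-2·(0.491572)^1.5555 = 3.6511e-2·0.331332 ≈ 0.0121.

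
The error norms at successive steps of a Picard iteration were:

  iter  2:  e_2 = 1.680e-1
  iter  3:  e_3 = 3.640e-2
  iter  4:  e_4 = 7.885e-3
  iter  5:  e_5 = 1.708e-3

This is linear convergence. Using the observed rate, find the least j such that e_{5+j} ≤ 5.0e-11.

12

Rate ρ ≈ e_5/e_4 = 1.708e-3/7.885e-3 = 0.2166.
After j more steps, e_{5+j} ≈ 1.708e-3·ρ^j; need ρ^j ≤ 5.0e-11/1.708e-3 = 2.9274e-08.
j ≥ ln(2.9274e-08)/ln(0.2166) = -17.3466/-1.52970 = 11.340.
So 12 more iterations are needed.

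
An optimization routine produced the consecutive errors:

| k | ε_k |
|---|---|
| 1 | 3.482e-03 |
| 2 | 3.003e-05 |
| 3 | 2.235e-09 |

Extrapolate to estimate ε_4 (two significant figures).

1.2e-17

First estimate the order: p ≈ ln(ε_3/ε_2) / ln(ε_2/ε_1) = ln(2.235e-09/3.003e-05)/ln(3.003e-05/3.482e-03) = ln(7.44256e-05)/ln(0.00862435) ≈ 1.9999.
Then ε_4 ≈ ε_3·(ε_3/ε_2)^p = 2.235e-09·(7.44256e-05)^1.9999 = 2.235e-09·5.54444e-09 ≈ 1.239e-17.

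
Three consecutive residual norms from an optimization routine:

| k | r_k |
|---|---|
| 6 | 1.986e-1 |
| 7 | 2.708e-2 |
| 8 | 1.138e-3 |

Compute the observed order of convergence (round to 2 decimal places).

p ≈ ln(r_8/r_7) / ln(r_7/r_6)
  = ln(1.138e-3/2.708e-2) / ln(2.708e-2/1.986e-1)
  = ln(0.0420236) / ln(0.136354)
  = -3.16952 / -1.99250 ≈ 1.59073

1.59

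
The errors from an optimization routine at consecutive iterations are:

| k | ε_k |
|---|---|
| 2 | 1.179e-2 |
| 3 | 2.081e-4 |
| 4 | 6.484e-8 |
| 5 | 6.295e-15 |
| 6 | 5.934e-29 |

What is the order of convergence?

2

Consecutive ratios: ε_6/ε_5 = 5.934e-29/6.295e-15 = 9.42653e-15, ε_5/ε_4 = 6.295e-15/6.484e-8 = 9.70851e-08.
p ≈ ln(9.42653e-15)/ln(9.70851e-08) = -32.2952/-16.1477 ≈ 2.00.
So the convergence is quadratic (order 2).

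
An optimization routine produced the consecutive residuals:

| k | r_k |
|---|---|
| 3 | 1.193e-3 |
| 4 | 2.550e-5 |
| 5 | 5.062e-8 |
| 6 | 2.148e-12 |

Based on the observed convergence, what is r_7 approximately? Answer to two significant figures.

First estimate the order: p ≈ ln(r_6/r_5) / ln(r_5/r_4) = ln(2.148e-12/5.062e-8)/ln(5.062e-8/2.550e-5) = ln(4.24338e-05)/ln(0.0019851) ≈ 1.6180.
Then r_7 ≈ r_6·(r_6/r_5)^p = 2.148e-12·(4.24338e-05)^1.6180 = 2.148e-12·8.42632e-08 ≈ 1.81e-19.

1.8e-19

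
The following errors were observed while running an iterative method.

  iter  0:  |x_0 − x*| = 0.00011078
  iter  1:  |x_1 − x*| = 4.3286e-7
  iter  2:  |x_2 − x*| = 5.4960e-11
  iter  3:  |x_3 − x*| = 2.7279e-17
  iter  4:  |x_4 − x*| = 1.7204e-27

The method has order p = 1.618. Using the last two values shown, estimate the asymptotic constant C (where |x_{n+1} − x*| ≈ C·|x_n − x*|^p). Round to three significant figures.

C ≈ |x_4 − x*| / |x_3 − x*|^1.618
  = 1.7204e-27 / (2.7279e-17)^1.618
  = 1.7204e-27 / 1.58187e-27 ≈ 1.0876

1.09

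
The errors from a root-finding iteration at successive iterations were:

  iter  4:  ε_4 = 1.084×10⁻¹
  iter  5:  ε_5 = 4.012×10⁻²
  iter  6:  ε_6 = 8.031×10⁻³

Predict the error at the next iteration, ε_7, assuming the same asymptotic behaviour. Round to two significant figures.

5.9e-4

First estimate the order: p ≈ ln(ε_6/ε_5) / ln(ε_5/ε_4) = ln(8.031×10⁻³/4.012×10⁻²)/ln(4.012×10⁻²/1.084×10⁻¹) = ln(0.200174)/ln(0.370111) ≈ 1.6184.
Then ε_7 ≈ ε_6·(ε_6/ε_5)^p = 8.031×10⁻³·(0.200174)^1.6184 = 8.031×10⁻³·0.0740284 ≈ 0.0005945.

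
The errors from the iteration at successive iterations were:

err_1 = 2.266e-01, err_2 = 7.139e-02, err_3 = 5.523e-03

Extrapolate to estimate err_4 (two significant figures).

First estimate the order: p ≈ ln(err_3/err_2) / ln(err_2/err_1) = ln(5.523e-03/7.139e-02)/ln(7.139e-02/2.266e-01) = ln(0.0773638)/ln(0.315049) ≈ 2.2157.
Then err_4 ≈ err_3·(err_3/err_2)^p = 5.523e-03·(0.0773638)^2.2157 = 5.523e-03·0.00344614 ≈ 1.903e-05.

1.9e-5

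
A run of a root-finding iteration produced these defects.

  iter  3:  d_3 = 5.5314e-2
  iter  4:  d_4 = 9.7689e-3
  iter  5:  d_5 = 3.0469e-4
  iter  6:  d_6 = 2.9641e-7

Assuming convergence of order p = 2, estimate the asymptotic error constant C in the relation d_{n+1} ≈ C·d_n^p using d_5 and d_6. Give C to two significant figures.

3.2

C ≈ d_6 / d_5^2
  = 2.9641e-7 / (3.0469e-4)^2
  = 2.9641e-7 / 9.2836e-08 ≈ 3.1928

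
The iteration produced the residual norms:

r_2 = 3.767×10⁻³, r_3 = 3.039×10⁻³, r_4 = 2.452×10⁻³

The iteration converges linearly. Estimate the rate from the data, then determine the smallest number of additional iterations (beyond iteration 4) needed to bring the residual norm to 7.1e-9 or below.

60

Rate ρ ≈ r_4/r_3 = 2.452×10⁻³/3.039×10⁻³ = 0.8068.
After j more steps, r_{4+j} ≈ 2.452×10⁻³·ρ^j; need ρ^j ≤ 7.1e-9/2.452×10⁻³ = 2.8956e-06.
j ≥ ln(2.8956e-06)/ln(0.8068) = -12.7523/-0.21468 = 59.401.
So 60 more iterations are needed.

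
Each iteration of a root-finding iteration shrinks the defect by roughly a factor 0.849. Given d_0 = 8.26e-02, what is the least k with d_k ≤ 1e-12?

After k steps, d_k ≈ 8.26e-02·0.849^k.
Need 0.849^k ≤ 1e-12/8.26e-02 = 1.21065e-11.
k ≥ ln(1.21065e-11)/ln(0.849) = -25.1373/-0.16370 = 153.557.
Smallest integer k = 154.

154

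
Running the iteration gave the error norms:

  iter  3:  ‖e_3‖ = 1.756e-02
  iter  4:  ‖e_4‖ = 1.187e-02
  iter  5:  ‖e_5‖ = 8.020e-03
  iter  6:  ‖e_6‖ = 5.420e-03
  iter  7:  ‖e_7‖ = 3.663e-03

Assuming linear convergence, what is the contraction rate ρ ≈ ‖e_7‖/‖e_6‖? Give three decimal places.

ρ ≈ ‖e_7‖/‖e_6‖ = 3.663e-03/5.420e-03 = 0.67583

0.676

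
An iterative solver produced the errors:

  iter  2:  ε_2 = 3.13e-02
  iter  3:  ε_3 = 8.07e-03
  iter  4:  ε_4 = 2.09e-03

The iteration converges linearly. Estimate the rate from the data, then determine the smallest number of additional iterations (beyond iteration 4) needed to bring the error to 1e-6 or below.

6

Rate ρ ≈ ε_4/ε_3 = 2.09e-03/8.07e-03 = 0.2590.
After j more steps, ε_{4+j} ≈ 2.09e-03·ρ^j; need ρ^j ≤ 1e-6/2.09e-03 = 0.000478469.
j ≥ ln(0.000478469)/ln(0.2590) = -7.6449/-1.35093 = 5.659.
So 6 more iterations are needed.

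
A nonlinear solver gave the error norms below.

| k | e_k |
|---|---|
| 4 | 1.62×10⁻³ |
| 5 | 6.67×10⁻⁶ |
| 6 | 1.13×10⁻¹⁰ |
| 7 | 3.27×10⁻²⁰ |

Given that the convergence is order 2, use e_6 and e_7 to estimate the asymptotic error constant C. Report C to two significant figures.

C ≈ e_7 / e_6^2
  = 3.27×10⁻²⁰ / (1.13×10⁻¹⁰)^2
  = 3.27×10⁻²⁰ / 1.2769e-20 ≈ 2.5609

2.6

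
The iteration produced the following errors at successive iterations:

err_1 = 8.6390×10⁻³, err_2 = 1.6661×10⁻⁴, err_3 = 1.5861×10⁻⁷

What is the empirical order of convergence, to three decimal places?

p ≈ ln(err_3/err_2) / ln(err_2/err_1)
  = ln(1.5861×10⁻⁷/1.6661×10⁻⁴) / ln(1.6661×10⁻⁴/8.6390×10⁻³)
  = ln(0.000951984) / ln(0.0192858)
  = -6.956962 / -3.948386 ≈ 1.761976

1.762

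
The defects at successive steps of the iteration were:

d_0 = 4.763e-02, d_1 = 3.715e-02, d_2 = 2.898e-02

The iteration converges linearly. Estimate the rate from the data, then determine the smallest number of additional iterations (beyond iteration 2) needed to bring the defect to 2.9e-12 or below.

Rate ρ ≈ d_2/d_1 = 2.898e-02/3.715e-02 = 0.7801.
After j more steps, d_{2+j} ≈ 2.898e-02·ρ^j; need ρ^j ≤ 2.9e-12/2.898e-02 = 1.00069e-10.
j ≥ ln(1.00069e-10)/ln(0.7801) = -23.0252/-0.24833 = 92.720.
So 93 more iterations are needed.

93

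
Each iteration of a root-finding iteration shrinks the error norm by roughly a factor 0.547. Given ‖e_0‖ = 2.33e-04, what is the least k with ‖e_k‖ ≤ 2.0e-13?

35

After k steps, ‖e_k‖ ≈ 2.33e-04·0.547^k.
Need 0.547^k ≤ 2.0e-13/2.33e-04 = 8.58369e-10.
k ≥ ln(8.58369e-10)/ln(0.547) = -20.8760/-0.60331 = 34.602.
Smallest integer k = 35.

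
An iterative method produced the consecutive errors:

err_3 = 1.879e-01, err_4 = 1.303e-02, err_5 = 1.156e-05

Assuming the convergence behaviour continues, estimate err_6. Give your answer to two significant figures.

1.1e-13

First estimate the order: p ≈ ln(err_5/err_4) / ln(err_4/err_3) = ln(1.156e-05/1.303e-02)/ln(1.303e-02/1.879e-01) = ln(0.000887183)/ln(0.0693454) ≈ 2.6333.
Then err_6 ≈ err_5·(err_5/err_4)^p = 1.156e-05·(0.000887183)^2.6333 = 1.156e-05·9.18762e-09 ≈ 1.062e-13.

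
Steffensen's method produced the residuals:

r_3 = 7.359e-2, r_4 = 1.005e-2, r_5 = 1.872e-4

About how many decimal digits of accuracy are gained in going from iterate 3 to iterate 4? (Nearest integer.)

Digits gained ≈ log₁₀(r_3/r_4) = log₁₀(7.359e-2/1.005e-2) = log₁₀(7.32239) ≈ 0.865.

1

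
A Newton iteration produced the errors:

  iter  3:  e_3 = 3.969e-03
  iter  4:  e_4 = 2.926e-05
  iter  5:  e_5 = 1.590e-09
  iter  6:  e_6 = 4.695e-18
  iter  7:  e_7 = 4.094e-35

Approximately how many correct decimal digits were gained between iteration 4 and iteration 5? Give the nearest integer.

Digits gained ≈ log₁₀(e_4/e_5) = log₁₀(2.926e-05/1.590e-09) = log₁₀(18402.5) ≈ 4.265.

4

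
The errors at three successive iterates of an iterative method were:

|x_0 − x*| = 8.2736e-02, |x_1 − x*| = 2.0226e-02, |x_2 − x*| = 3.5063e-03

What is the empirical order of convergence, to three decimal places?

p ≈ ln(|x_2 − x*|/|x_1 − x*|) / ln(|x_1 − x*|/|x_0 − x*|)
  = ln(3.5063e-03/2.0226e-02) / ln(2.0226e-02/8.2736e-02)
  = ln(0.173356) / ln(0.244464)
  = -1.752408 / -1.408687 ≈ 1.244001

1.244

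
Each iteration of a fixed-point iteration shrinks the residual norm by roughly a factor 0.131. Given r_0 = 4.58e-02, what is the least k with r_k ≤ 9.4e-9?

After k steps, r_k ≈ 4.58e-02·0.131^k.
Need 0.131^k ≤ 9.4e-9/4.58e-02 = 2.0524e-07.
k ≥ ln(2.0524e-07)/ln(0.131) = -15.3991/-2.03256 = 7.576.
Smallest integer k = 8.

8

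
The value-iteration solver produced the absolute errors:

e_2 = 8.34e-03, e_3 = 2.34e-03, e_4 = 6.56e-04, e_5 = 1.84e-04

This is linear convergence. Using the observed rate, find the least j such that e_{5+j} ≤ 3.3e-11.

13

Rate ρ ≈ e_5/e_4 = 1.84e-04/6.56e-04 = 0.2805.
After j more steps, e_{5+j} ≈ 1.84e-04·ρ^j; need ρ^j ≤ 3.3e-11/1.84e-04 = 1.79348e-07.
j ≥ ln(1.79348e-07)/ln(0.2805) = -15.5339/-1.27118 = 12.220.
So 13 more iterations are needed.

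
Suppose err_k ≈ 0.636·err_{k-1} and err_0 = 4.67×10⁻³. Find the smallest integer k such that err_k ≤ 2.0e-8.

28

After k steps, err_k ≈ 4.67×10⁻³·0.636^k.
Need 0.636^k ≤ 2.0e-8/4.67×10⁻³ = 4.28266e-06.
k ≥ ln(4.28266e-06)/ln(0.636) = -12.3609/-0.45256 = 27.313.
Smallest integer k = 28.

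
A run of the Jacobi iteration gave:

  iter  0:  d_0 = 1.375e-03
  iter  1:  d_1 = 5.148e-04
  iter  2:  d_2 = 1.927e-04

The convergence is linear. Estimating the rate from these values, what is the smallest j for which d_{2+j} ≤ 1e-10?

15

Rate ρ ≈ d_2/d_1 = 1.927e-04/5.148e-04 = 0.3743.
After j more steps, d_{2+j} ≈ 1.927e-04·ρ^j; need ρ^j ≤ 1e-10/1.927e-04 = 5.18941e-07.
j ≥ ln(5.18941e-07)/ln(0.3743) = -14.4715/-0.98270 = 14.726.
So 15 more iterations are needed.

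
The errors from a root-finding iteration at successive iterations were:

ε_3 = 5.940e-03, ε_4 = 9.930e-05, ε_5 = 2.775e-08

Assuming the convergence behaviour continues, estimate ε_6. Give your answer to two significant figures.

First estimate the order: p ≈ ln(ε_5/ε_4) / ln(ε_4/ε_3) = ln(2.775e-08/9.930e-05)/ln(9.930e-05/5.940e-03) = ln(0.000279456)/ln(0.0167172) ≈ 2.0000.
Then ε_6 ≈ ε_5·(ε_5/ε_4)^p = 2.775e-08·(0.000279456)^2.0000 = 2.775e-08·7.80957e-08 ≈ 2.167e-15.

2.2e-15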